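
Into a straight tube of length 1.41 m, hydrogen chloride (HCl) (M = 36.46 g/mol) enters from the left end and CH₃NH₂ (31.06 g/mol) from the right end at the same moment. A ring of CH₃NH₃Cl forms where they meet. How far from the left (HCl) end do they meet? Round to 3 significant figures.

0.677 m

The fronts meet when d_HCl + d_CH₃NH₂ = L with d_HCl/d_CH₃NH₂ = √(M_CH₃NH₂/M_HCl) (Graham's law). Here √(M_CH₃NH₂/M_HCl) = √(31.06/36.46) = 0.9230.
With d_HCl + d_CH₃NH₂ = 1.41 m, d_CH₃NH₂ = 1.41/(1 + 0.9230) = 0.7332 m.
d_HCl = 1.41 − 0.7332 = 0.677 m.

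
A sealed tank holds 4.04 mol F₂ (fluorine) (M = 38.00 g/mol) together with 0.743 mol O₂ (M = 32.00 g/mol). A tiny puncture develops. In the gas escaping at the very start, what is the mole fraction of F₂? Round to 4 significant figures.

The effusion rate of species i is ∝ p_i/√M_i ∝ n_i/√M_i.
Mole fraction of F₂ in the effusate = (n_F₂/√M_F₂) / (n_F₂/√M_F₂ + n_O₂/√M_O₂)
= (4.04/√38.00) / (4.04/√38.00 + 0.743/√32.00) = 0.6554/(0.6554 + 0.1313) = 0.8330.

0.8330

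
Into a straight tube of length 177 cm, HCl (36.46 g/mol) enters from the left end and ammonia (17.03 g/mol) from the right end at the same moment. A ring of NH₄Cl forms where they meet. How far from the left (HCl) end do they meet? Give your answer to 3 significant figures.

Distances travelled in equal time are proportional to diffusion rates, so d_HCl/d_NH₃ = √(M_NH₃/M_HCl) = √(17.03/36.46) = 0.6834.
With d_HCl + d_NH₃ = 177 cm, d_NH₃ = 177/(1 + 0.6834) = 105.1 cm.
d_HCl = 177 − 105.1 = 71.9 cm.

71.9 cm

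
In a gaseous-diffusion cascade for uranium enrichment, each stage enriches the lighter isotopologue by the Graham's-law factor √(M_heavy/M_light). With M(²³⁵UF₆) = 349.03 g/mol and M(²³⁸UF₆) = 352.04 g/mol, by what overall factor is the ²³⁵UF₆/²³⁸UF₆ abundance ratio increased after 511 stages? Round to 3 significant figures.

The single-stage factor is √(M_heavy/M_light), so 511 stages give [√(352.04/349.03)]^511 = (352.04/349.03)^(511/2).
= 1.00862^(511/2) = 8.97.

8.97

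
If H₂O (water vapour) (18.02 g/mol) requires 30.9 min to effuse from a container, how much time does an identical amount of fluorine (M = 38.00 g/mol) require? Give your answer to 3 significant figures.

Graham's law gives t_F₂/t_H₂O = √(M_F₂/M_H₂O) = √(38.00/18.02) = √2.109 = 1.452.
So the time for F₂ is 30.9 × 1.452 = 44.9 min.

44.9 min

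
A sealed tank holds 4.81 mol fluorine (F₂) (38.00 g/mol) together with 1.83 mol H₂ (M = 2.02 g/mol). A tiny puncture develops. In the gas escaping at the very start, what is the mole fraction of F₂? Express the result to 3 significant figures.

The effusion rate of species i is ∝ p_i/√M_i ∝ n_i/√M_i.
So x_F₂ in the escaping gas = (n_F₂/√M_F₂) / Σ(n_i/√M_i)
= (4.81/√38.00) / (4.81/√38.00 + 1.83/√2.02) = 0.7803/(0.7803 + 1.288) = 0.377.

0.377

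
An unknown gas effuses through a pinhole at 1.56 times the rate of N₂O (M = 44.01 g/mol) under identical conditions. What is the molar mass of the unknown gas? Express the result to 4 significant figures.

By Graham's law, rate_X/rate_N₂O = √(M_N₂O/M_X).
1.56 = √(44.01/M_X)
M_X = 44.01 / 1.56² = 44.01 / 2.434 = 18.08 g/mol

18.08 g/mol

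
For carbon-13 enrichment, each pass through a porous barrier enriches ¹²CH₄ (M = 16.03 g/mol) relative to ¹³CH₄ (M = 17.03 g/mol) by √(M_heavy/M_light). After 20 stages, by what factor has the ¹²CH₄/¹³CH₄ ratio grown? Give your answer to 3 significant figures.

Each stage multiplies the ratio by α = √(17.03/16.03), so after 20 stages the overall factor is α^20 = (17.03/16.03)^(20/2).
= 1.06238^10 = 1.83.

1.83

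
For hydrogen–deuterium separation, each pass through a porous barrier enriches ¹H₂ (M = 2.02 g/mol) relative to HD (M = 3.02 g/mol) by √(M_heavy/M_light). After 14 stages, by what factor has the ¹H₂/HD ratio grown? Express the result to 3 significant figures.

The single-stage factor is √(M_heavy/M_light), so 14 stages give [√(3.02/2.02)]^14 = (3.02/2.02)^(14/2).
= 1.49505^7 = 16.7.

16.7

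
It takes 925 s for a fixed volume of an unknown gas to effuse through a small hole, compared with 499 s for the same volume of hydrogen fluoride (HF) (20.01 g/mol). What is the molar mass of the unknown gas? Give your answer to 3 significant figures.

Using Graham's law: t_X/t_HF = √(M_X/M_HF).
925/499 = 1.854 = √(M_X/20.01)
M_X = 20.01 × 1.854² = 20.01 × 3.436 = 68.8 g/mol

68.8 g/mol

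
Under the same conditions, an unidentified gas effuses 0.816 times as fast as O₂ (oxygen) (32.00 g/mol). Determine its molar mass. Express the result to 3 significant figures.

From Graham's law, rate_X/rate_O₂ = √(M_O₂/M_X).
0.816 = √(32.00/M_X)
M_X = 32.00 / 0.816² = 32.00 / 0.6659 = 48.1 g/mol

48.1 g/mol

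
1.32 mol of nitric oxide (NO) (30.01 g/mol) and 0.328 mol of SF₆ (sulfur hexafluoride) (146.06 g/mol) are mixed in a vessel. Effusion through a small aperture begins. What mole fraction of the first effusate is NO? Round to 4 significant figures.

The effusion rate of species i is ∝ p_i/√M_i ∝ n_i/√M_i.
Mole fraction of NO in the effusate = (n_NO/√M_NO) / (n_NO/√M_NO + n_SF₆/√M_SF₆)
= (1.32/√30.01) / (1.32/√30.01 + 0.328/√146.06) = 0.2410/(0.2410 + 0.02714) = 0.8988.

0.8988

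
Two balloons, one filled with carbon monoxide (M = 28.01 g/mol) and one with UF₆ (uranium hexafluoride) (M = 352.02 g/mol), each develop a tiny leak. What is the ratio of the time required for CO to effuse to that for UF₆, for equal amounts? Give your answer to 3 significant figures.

0.282

From Graham's law, t_CO/t_UF₆ = √(M_CO/M_UF₆) = √(28.01/352.02) = √0.07957 = 0.282.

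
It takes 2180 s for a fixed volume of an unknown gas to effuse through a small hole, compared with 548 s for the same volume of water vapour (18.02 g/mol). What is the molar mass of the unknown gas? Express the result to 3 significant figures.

Using Graham's law: t_X/t_H₂O = √(M_X/M_H₂O).
2180/548 = 3.978 = √(M_X/18.02)
M_X = 18.02 × 3.978² = 18.02 × 15.83 = 285 g/mol

285 g/mol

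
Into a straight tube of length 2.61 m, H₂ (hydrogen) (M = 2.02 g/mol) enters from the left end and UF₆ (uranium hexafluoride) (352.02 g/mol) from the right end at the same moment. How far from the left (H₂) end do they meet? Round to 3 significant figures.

2.43 m

In equal time, each gas travels a distance ∝ its rate ∝ 1/√M, so d_H₂/d_UF₆ = √(M_UF₆/M_H₂) = √(352.02/2.02) = 13.20.
With d_H₂ + d_UF₆ = 2.61 m, d_UF₆ = 2.61/(1 + 13.20) = 0.1838 m.
d_H₂ = 2.61 − 0.1838 = 2.43 m.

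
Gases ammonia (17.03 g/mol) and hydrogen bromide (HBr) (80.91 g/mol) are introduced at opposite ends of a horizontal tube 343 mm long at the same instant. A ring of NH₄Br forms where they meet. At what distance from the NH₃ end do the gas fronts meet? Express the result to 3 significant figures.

235 mm

Distances travelled in equal time are proportional to diffusion rates, so d_NH₃/d_HBr = √(M_HBr/M_NH₃) = √(80.91/17.03) = 2.180.
With d_NH₃ + d_HBr = 343 mm, d_HBr = 343/(1 + 2.180) = 107.9 mm.
d_NH₃ = 343 − 107.9 = 235 mm.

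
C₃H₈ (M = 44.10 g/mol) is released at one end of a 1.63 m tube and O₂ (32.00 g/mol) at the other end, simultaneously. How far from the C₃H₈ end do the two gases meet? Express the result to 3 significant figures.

Distances travelled in equal time are proportional to diffusion rates, so d_C₃H₈/d_O₂ = √(M_O₂/M_C₃H₈) = √(32.00/44.10) = 0.8518.
With d_C₃H₈ + d_O₂ = 1.63 m, d_O₂ = 1.63/(1 + 0.8518) = 0.8802 m.
d_C₃H₈ = 1.63 − 0.8802 = 0.750 m.

0.750 m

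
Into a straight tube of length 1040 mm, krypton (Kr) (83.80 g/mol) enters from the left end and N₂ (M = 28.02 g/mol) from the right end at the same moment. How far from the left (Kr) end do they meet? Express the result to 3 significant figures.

The fronts meet when d_Kr + d_N₂ = L with d_Kr/d_N₂ = √(M_N₂/M_Kr) (Graham's law). Here √(M_N₂/M_Kr) = √(28.02/83.80) = 0.5782.
With d_Kr + d_N₂ = 1040 mm, d_N₂ = 1040/(1 + 0.5782) = 659.0 mm.
d_Kr = 1040 − 659.0 = 381 mm.

381 mm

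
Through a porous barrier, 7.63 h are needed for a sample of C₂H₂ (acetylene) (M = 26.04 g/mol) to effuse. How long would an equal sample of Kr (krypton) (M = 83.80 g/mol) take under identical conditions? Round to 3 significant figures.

13.7 h

Using Graham's law: t_Kr/t_C₂H₂ = √(M_Kr/M_C₂H₂) = √(83.80/26.04) = √3.218 = 1.794.
So the time for Kr is 7.63 × 1.794 = 13.7 h.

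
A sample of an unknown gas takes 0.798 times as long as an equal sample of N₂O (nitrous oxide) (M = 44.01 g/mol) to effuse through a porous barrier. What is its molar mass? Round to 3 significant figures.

Graham's law gives t_X/t_N₂O = √(M_X/M_N₂O).
0.798 = √(M_X/44.01)
M_X = 44.01 × 0.798² = 44.01 × 0.6368 = 28.0 g/mol

28.0 g/mol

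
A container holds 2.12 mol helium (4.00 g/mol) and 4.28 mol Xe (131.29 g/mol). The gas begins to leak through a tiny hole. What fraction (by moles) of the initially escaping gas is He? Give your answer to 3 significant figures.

0.739

Rate_i ∝ x_i/√M_i (Graham's law weighted by mole fraction), so the effusate composition follows n_i/√M_i.
So x_He in the escaping gas = (n_He/√M_He) / Σ(n_i/√M_i)
= (2.12/√4.00) / (2.12/√4.00 + 4.28/√131.29) = 1.060/(1.060 + 0.3735) = 0.739.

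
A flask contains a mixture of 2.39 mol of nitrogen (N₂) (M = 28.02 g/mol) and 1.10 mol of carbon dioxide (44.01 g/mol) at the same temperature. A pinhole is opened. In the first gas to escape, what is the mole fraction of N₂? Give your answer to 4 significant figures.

Rate_i ∝ x_i/√M_i (Graham's law weighted by mole fraction), so the effusate composition follows n_i/√M_i.
Mole fraction of N₂ in the effusate = (n_N₂/√M_N₂) / (n_N₂/√M_N₂ + n_CO₂/√M_CO₂)
= (2.39/√28.02) / (2.39/√28.02 + 1.10/√44.01) = 0.4515/(0.4515 + 0.1658) = 0.7314.

0.7314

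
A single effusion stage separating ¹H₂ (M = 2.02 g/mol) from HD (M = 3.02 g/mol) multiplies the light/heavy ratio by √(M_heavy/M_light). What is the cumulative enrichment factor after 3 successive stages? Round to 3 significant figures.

1.83

Overall factor = α^3 with α = √(3.02/2.02), i.e. (3.02/2.02)^(3/2).
= 1.49505^(3/2) = 1.83.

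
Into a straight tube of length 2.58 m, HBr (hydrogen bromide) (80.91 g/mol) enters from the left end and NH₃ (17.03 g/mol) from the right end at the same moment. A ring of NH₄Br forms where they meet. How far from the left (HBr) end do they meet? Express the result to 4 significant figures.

Graham's law gives d_HBr/d_NH₃ = rate_HBr/rate_NH₃ = √(M_NH₃/M_HBr) = √(17.03/80.91) = 0.4588.
With d_HBr + d_NH₃ = 2.58 m, d_NH₃ = 2.58/(1 + 0.4588) = 1.769 m.
d_HBr = 2.58 − 1.769 = 0.8114 m.

0.8114 m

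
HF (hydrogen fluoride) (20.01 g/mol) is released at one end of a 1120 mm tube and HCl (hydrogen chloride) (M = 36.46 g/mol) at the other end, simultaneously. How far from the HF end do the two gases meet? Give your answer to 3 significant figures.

643 mm

Distances travelled in equal time are proportional to diffusion rates, so d_HF/d_HCl = √(M_HCl/M_HF) = √(36.46/20.01) = 1.350.
With d_HF + d_HCl = 1120 mm, d_HCl = 1120/(1 + 1.350) = 476.6 mm.
d_HF = 1120 − 476.6 = 643 mm.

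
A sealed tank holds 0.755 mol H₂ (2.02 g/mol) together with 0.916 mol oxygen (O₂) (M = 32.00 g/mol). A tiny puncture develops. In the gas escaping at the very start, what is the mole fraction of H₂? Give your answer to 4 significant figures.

Effusion rate of each component ∝ n_i/√M_i (partial pressure × 1/√M).
Mole fraction of H₂ in the effusate = (n_H₂/√M_H₂) / (n_H₂/√M_H₂ + n_O₂/√M_O₂)
= (0.755/√2.02) / (0.755/√2.02 + 0.916/√32.00) = 0.5312/(0.5312 + 0.1619) = 0.7664.

0.7664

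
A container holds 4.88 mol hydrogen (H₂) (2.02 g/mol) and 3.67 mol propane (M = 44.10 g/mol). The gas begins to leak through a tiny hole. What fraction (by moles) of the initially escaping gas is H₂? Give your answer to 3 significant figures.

0.861

Effusion rate of each component ∝ n_i/√M_i (partial pressure × 1/√M).
So x_H₂ in the escaping gas = (n_H₂/√M_H₂) / Σ(n_i/√M_i)
= (4.88/√2.02) / (4.88/√2.02 + 3.67/√44.10) = 3.434/(3.434 + 0.5526) = 0.861.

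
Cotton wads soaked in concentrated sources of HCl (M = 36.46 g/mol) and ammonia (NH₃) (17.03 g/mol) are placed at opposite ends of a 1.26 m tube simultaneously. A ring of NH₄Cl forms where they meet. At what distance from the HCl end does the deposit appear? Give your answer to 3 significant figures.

Graham's law gives d_HCl/d_NH₃ = rate_HCl/rate_NH₃ = √(M_NH₃/M_HCl) = √(17.03/36.46) = 0.6834.
With d_HCl + d_NH₃ = 1.26 m, d_NH₃ = 1.26/(1 + 0.6834) = 0.7485 m.
d_HCl = 1.26 − 0.7485 = 0.512 m.

0.512 m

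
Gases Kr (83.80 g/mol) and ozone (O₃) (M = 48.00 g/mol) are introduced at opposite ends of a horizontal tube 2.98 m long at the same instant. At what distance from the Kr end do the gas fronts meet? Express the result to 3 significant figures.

Graham's law gives d_Kr/d_O₃ = rate_Kr/rate_O₃ = √(M_O₃/M_Kr) = √(48.00/83.80) = 0.7568.
With d_Kr + d_O₃ = 2.98 m, d_O₃ = 2.98/(1 + 0.7568) = 1.696 m.
d_Kr = 2.98 − 1.696 = 1.28 m.

1.28 m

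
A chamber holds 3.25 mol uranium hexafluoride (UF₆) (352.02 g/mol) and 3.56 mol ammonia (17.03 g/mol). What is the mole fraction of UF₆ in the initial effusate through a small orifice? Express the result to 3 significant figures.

0.167

Rate_i ∝ x_i/√M_i (Graham's law weighted by mole fraction), so the effusate composition follows n_i/√M_i.
x_UF₆(eff) = (n_UF₆/√M_UF₆) / (n_UF₆/√M_UF₆ + n_NH₃/√M_NH₃)
= (3.25/√352.02) / (3.25/√352.02 + 3.56/√17.03) = 0.1732/(0.1732 + 0.8627) = 0.167.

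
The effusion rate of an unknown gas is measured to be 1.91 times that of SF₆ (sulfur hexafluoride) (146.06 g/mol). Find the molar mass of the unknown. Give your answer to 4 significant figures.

40.04 g/mol

By Graham's law, rate_X/rate_SF₆ = √(M_SF₆/M_X).
1.91 = √(146.06/M_X)
M_X = 146.06 / 1.91² = 146.06 / 3.648 = 40.04 g/mol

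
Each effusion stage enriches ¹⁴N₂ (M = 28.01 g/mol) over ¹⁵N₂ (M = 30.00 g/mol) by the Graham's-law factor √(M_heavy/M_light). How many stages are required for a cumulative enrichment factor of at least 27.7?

Per stage α = (30.00/28.01)^(1/2) = 1.07105^0.5, giving ln α = 0.03432.
Need α^N ≥ 27.7 ⇒ N ≥ ln(27.7) / ln α = 3.321 / 0.03432 = 96.78.
Rounding up, N = 97 stages.

97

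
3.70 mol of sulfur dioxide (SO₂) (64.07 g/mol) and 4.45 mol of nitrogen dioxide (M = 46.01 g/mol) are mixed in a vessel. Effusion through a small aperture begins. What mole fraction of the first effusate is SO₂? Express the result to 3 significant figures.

0.413

Effusion rate of each component ∝ n_i/√M_i (partial pressure × 1/√M).
x_SO₂(eff) = (n_SO₂/√M_SO₂) / (n_SO₂/√M_SO₂ + n_NO₂/√M_NO₂)
= (3.70/√64.07) / (3.70/√64.07 + 4.45/√46.01) = 0.4622/(0.4622 + 0.6560) = 0.413.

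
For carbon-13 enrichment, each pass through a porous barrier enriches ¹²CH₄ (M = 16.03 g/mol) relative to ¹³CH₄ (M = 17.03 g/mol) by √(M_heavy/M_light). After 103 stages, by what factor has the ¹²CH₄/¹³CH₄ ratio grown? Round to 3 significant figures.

22.6

After 103 stages the ratio has grown by (√(17.03/16.03))^103 = (17.03/16.03)^(103/2).
= 1.06238^(103/2) = 22.6.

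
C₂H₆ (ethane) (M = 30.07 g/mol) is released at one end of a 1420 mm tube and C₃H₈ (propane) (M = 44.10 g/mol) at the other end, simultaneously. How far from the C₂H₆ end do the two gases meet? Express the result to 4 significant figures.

777.8 mm

In equal time, each gas travels a distance ∝ its rate ∝ 1/√M, so d_C₂H₆/d_C₃H₈ = √(M_C₃H₈/M_C₂H₆) = √(44.10/30.07) = 1.211.
With d_C₂H₆ + d_C₃H₈ = 1420 mm, d_C₃H₈ = 1420/(1 + 1.211) = 642.2 mm.
d_C₂H₆ = 1420 − 642.2 = 777.8 mm.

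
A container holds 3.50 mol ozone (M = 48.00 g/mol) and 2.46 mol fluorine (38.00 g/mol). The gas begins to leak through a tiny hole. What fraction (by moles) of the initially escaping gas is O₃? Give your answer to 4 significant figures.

Effusion rate of each component ∝ n_i/√M_i (partial pressure × 1/√M).
x_O₃(eff) = (n_O₃/√M_O₃) / (n_O₃/√M_O₃ + n_F₂/√M_F₂)
= (3.50/√48.00) / (3.50/√48.00 + 2.46/√38.00) = 0.5052/(0.5052 + 0.3991) = 0.5587.

0.5587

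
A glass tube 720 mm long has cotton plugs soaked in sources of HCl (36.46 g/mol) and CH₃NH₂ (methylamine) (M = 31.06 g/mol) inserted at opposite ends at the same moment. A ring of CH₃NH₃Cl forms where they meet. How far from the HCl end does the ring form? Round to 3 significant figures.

In equal time, each gas travels a distance ∝ its rate ∝ 1/√M, so d_HCl/d_CH₃NH₂ = √(M_CH₃NH₂/M_HCl) = √(31.06/36.46) = 0.9230.
With d_HCl + d_CH₃NH₂ = 720 mm, d_CH₃NH₂ = 720/(1 + 0.9230) = 374.4 mm.
d_HCl = 720 − 374.4 = 346 mm.

346 mm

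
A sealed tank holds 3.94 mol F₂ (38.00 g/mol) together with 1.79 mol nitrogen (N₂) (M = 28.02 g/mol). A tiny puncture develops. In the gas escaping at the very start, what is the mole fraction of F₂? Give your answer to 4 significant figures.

The effusion rate of species i is ∝ p_i/√M_i ∝ n_i/√M_i.
x_F₂(eff) = (n_F₂/√M_F₂) / (n_F₂/√M_F₂ + n_N₂/√M_N₂)
= (3.94/√38.00) / (3.94/√38.00 + 1.79/√28.02) = 0.6392/(0.6392 + 0.3382) = 0.6540.

0.6540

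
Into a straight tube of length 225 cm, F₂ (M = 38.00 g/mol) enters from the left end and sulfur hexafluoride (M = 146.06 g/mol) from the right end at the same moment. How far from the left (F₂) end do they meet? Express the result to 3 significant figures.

149 cm

The fronts meet when d_F₂ + d_SF₆ = L with d_F₂/d_SF₆ = √(M_SF₆/M_F₂) (Graham's law). Here √(M_SF₆/M_F₂) = √(146.06/38.00) = 1.961.
With d_F₂ + d_SF₆ = 225 cm, d_SF₆ = 225/(1 + 1.961) = 76.00 cm.
d_F₂ = 225 − 76.00 = 149 cm.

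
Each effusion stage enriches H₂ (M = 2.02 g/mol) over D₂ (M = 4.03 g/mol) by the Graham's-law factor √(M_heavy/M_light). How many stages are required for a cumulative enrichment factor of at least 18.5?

9

With α = √(4.03/2.02) per stage, ln α = ½ ln(1.99505) = 0.3453.
Need α^N ≥ 18.5 ⇒ N ≥ ln(18.5) / ln α = 2.918 / 0.3453 = 8.45.
Minimum whole number of stages: N = 9.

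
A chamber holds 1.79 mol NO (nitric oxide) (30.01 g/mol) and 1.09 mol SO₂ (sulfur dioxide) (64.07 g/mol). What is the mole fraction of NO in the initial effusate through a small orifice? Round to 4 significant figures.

0.7058

Effusion rate of each component ∝ n_i/√M_i (partial pressure × 1/√M).
So x_NO in the escaping gas = (n_NO/√M_NO) / Σ(n_i/√M_i)
= (1.79/√30.01) / (1.79/√30.01 + 1.09/√64.07) = 0.3268/(0.3268 + 0.1362) = 0.7058.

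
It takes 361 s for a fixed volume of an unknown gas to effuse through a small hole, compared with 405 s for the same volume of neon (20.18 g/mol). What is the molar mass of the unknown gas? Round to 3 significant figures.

From Graham's law, t_X/t_Ne = √(M_X/M_Ne).
361/405 = 0.8914 = √(M_X/20.18)
M_X = 20.18 × 0.8914² = 20.18 × 0.7945 = 16.0 g/mol

16.0 g/mol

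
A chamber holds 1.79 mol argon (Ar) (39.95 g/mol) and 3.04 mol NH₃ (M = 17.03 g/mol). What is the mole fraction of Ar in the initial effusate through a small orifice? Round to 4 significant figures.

Rate_i ∝ x_i/√M_i (Graham's law weighted by mole fraction), so the effusate composition follows n_i/√M_i.
x_Ar(eff) = (n_Ar/√M_Ar) / (n_Ar/√M_Ar + n_NH₃/√M_NH₃)
= (1.79/√39.95) / (1.79/√39.95 + 3.04/√17.03) = 0.2832/(0.2832 + 0.7367) = 0.2777.

0.2777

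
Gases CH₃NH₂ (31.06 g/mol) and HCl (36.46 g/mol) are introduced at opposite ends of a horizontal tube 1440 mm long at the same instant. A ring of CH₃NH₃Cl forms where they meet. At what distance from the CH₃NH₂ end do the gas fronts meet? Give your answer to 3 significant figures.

749 mm

Distances travelled in equal time are proportional to diffusion rates, so d_CH₃NH₂/d_HCl = √(M_HCl/M_CH₃NH₂) = √(36.46/31.06) = 1.083.
With d_CH₃NH₂ + d_HCl = 1440 mm, d_HCl = 1440/(1 + 1.083) = 691.2 mm.
d_CH₃NH₂ = 1440 − 691.2 = 749 mm.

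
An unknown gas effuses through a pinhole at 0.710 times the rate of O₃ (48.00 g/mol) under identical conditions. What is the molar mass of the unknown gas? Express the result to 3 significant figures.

95.2 g/mol

Using Graham's law: rate_X/rate_O₃ = √(M_O₃/M_X).
0.710 = √(48.00/M_X)
M_X = 48.00 / 0.710² = 48.00 / 0.5041 = 95.2 g/mol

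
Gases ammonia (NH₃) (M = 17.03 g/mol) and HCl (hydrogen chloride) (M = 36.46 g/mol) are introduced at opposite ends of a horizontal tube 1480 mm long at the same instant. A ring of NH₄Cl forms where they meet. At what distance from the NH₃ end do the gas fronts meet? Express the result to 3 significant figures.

In equal time, each gas travels a distance ∝ its rate ∝ 1/√M, so d_NH₃/d_HCl = √(M_HCl/M_NH₃) = √(36.46/17.03) = 1.463.
With d_NH₃ + d_HCl = 1480 mm, d_HCl = 1480/(1 + 1.463) = 600.8 mm.
d_NH₃ = 1480 − 600.8 = 879 mm.

879 mm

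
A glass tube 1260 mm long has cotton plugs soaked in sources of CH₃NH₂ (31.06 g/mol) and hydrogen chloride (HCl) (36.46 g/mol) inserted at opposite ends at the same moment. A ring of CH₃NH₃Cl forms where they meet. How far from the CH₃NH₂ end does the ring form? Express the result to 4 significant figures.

655.2 mm

Graham's law gives d_CH₃NH₂/d_HCl = rate_CH₃NH₂/rate_HCl = √(M_HCl/M_CH₃NH₂) = √(36.46/31.06) = 1.083.
With d_CH₃NH₂ + d_HCl = 1260 mm, d_HCl = 1260/(1 + 1.083) = 604.8 mm.
d_CH₃NH₂ = 1260 − 604.8 = 655.2 mm.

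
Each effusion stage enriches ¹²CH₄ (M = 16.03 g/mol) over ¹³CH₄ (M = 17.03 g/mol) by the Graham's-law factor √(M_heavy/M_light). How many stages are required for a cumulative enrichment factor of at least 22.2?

103

Single-stage factor α = √(17.03/16.03), so ln α = ½ ln(1.06238) = 0.03026.
Need α^N ≥ 22.2 ⇒ N ≥ ln(22.2) / ln α = 3.100 / 0.03026 = 102.46.
Minimum whole number of stages: N = 103.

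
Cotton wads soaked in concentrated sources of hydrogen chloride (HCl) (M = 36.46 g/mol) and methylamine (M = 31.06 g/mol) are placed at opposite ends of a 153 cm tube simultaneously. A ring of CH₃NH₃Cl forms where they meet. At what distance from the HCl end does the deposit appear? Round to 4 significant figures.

73.44 cm

In equal time, each gas travels a distance ∝ its rate ∝ 1/√M, so d_HCl/d_CH₃NH₂ = √(M_CH₃NH₂/M_HCl) = √(31.06/36.46) = 0.9230.
With d_HCl + d_CH₃NH₂ = 153 cm, d_CH₃NH₂ = 153/(1 + 0.9230) = 79.56 cm.
d_HCl = 153 − 79.56 = 73.44 cm.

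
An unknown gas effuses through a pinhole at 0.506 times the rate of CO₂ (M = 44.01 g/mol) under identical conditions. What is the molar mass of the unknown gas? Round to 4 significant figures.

From Graham's law, rate_X/rate_CO₂ = √(M_CO₂/M_X).
0.506 = √(44.01/M_X)
M_X = 44.01 / 0.506² = 44.01 / 0.2560 = 171.9 g/mol

171.9 g/mol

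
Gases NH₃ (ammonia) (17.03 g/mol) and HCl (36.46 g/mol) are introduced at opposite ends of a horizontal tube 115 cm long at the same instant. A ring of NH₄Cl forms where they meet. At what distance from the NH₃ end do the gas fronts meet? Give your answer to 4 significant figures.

68.31 cm

In equal time, each gas travels a distance ∝ its rate ∝ 1/√M, so d_NH₃/d_HCl = √(M_HCl/M_NH₃) = √(36.46/17.03) = 1.463.
With d_NH₃ + d_HCl = 115 cm, d_HCl = 115/(1 + 1.463) = 46.69 cm.
d_NH₃ = 115 − 46.69 = 68.31 cm.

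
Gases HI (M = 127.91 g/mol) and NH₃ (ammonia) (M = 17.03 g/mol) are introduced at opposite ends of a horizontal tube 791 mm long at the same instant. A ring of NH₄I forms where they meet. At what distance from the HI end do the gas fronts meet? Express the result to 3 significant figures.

211 mm

Graham's law gives d_HI/d_NH₃ = rate_HI/rate_NH₃ = √(M_NH₃/M_HI) = √(17.03/127.91) = 0.3649.
With d_HI + d_NH₃ = 791 mm, d_NH₃ = 791/(1 + 0.3649) = 579.5 mm.
d_HI = 791 − 579.5 = 211 mm.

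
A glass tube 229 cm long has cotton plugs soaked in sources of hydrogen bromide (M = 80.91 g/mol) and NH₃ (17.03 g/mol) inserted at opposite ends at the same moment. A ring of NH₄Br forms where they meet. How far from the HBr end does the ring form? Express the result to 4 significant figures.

72.02 cm

In equal time, each gas travels a distance ∝ its rate ∝ 1/√M, so d_HBr/d_NH₃ = √(M_NH₃/M_HBr) = √(17.03/80.91) = 0.4588.
With d_HBr + d_NH₃ = 229 cm, d_NH₃ = 229/(1 + 0.4588) = 157.0 cm.
d_HBr = 229 − 157.0 = 72.02 cm.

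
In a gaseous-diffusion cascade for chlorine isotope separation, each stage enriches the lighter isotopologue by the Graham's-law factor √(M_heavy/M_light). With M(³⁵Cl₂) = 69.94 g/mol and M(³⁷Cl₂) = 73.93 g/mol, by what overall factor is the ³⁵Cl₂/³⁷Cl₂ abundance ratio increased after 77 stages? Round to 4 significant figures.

8.466

Each stage multiplies the ratio by α = √(73.93/69.94), so after 77 stages the overall factor is α^77 = (73.93/69.94)^(77/2).
= 1.05705^(77/2) = 8.466.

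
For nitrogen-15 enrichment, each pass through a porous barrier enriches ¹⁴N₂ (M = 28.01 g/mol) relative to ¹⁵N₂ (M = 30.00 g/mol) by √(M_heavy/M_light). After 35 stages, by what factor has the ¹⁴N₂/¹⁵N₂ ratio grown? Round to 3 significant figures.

3.32

After 35 stages the ratio has grown by (√(30.00/28.01))^35 = (30.00/28.01)^(35/2).
= 1.07105^(35/2) = 3.32.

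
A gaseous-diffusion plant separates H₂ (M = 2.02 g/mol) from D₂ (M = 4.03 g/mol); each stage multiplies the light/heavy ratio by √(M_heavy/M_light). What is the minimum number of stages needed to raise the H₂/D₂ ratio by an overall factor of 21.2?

9

Single-stage factor α = √(4.03/2.02), so ln α = ½ ln(1.99505) = 0.3453.
Need α^N ≥ 21.2 ⇒ N ≥ ln(21.2) / ln α = 3.054 / 0.3453 = 8.84.
Minimum whole number of stages: N = 9.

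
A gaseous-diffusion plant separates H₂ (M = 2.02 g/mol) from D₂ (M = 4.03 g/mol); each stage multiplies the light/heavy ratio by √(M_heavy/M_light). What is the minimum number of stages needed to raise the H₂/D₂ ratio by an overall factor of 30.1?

10

Per stage α = (4.03/2.02)^(1/2) = 1.99505^0.5, giving ln α = 0.3453.
Need α^N ≥ 30.1 ⇒ N ≥ ln(30.1) / ln α = 3.405 / 0.3453 = 9.86.
Minimum whole number of stages: N = 10.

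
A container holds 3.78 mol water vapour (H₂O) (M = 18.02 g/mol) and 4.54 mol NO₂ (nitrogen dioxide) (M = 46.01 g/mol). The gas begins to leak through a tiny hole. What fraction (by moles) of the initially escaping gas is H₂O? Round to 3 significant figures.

Effusion rate of each component ∝ n_i/√M_i (partial pressure × 1/√M).
So x_H₂O in the escaping gas = (n_H₂O/√M_H₂O) / Σ(n_i/√M_i)
= (3.78/√18.02) / (3.78/√18.02 + 4.54/√46.01) = 0.8905/(0.8905 + 0.6693) = 0.571.

0.571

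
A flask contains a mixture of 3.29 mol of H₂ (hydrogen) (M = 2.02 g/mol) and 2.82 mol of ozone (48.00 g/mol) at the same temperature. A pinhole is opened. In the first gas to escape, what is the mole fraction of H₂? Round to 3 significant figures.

0.850

Rate_i ∝ x_i/√M_i (Graham's law weighted by mole fraction), so the effusate composition follows n_i/√M_i.
x_H₂(eff) = (n_H₂/√M_H₂) / (n_H₂/√M_H₂ + n_O₃/√M_O₃)
= (3.29/√2.02) / (3.29/√2.02 + 2.82/√48.00) = 2.315/(2.315 + 0.4070) = 0.850.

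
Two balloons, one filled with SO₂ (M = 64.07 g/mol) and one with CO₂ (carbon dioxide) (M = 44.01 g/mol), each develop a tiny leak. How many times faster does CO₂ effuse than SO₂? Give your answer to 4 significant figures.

Graham's law gives rate_CO₂/rate_SO₂ = √(M_SO₂/M_CO₂) = √(64.07/44.01) = √1.456 = 1.207.

1.207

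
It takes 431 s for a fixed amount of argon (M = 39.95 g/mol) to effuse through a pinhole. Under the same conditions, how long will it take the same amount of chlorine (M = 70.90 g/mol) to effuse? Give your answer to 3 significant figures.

From Graham's law, t_Cl₂/t_Ar = √(M_Cl₂/M_Ar) = √(70.90/39.95) = √1.775 = 1.332.
So the time for Cl₂ is 431 × 1.332 = 574 s.

574 s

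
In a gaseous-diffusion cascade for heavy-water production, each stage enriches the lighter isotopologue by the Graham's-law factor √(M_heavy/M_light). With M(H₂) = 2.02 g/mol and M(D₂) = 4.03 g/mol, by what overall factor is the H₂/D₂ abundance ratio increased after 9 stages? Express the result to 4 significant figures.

22.38

The single-stage factor is √(M_heavy/M_light), so 9 stages give [√(4.03/2.02)]^9 = (4.03/2.02)^(9/2).
= 1.99505^(9/2) = 22.38.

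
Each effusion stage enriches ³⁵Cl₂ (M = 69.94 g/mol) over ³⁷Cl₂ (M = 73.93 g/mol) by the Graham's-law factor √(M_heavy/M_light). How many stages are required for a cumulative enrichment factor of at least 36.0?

130

Single-stage factor α = √(73.93/69.94), so ln α = ½ ln(1.05705) = 0.02774.
Need α^N ≥ 36.0 ⇒ N ≥ ln(36.0) / ln α = 3.584 / 0.02774 = 129.18.
So at least 130 stages are needed.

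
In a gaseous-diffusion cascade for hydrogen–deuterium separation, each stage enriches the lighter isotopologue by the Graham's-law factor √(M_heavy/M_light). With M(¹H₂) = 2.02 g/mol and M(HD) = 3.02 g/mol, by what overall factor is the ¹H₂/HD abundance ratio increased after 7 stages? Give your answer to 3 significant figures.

Each stage multiplies the ratio by α = √(3.02/2.02), so after 7 stages the overall factor is α^7 = (3.02/2.02)^(7/2).
= 1.49505^(7/2) = 4.09.

4.09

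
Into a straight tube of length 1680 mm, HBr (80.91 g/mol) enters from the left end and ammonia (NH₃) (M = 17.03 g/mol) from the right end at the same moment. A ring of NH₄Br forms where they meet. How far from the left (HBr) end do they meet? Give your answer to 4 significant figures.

Graham's law gives d_HBr/d_NH₃ = rate_HBr/rate_NH₃ = √(M_NH₃/M_HBr) = √(17.03/80.91) = 0.4588.
With d_HBr + d_NH₃ = 1680 mm, d_NH₃ = 1680/(1 + 0.4588) = 1152 mm.
d_HBr = 1680 − 1152 = 528.4 mm.

528.4 mm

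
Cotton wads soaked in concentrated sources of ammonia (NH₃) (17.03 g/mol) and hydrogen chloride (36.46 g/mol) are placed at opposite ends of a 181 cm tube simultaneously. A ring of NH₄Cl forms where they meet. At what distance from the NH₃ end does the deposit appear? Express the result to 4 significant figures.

Graham's law gives d_NH₃/d_HCl = rate_NH₃/rate_HCl = √(M_HCl/M_NH₃) = √(36.46/17.03) = 1.463.
With d_NH₃ + d_HCl = 181 cm, d_HCl = 181/(1 + 1.463) = 73.48 cm.
d_NH₃ = 181 − 73.48 = 107.5 cm.

107.5 cm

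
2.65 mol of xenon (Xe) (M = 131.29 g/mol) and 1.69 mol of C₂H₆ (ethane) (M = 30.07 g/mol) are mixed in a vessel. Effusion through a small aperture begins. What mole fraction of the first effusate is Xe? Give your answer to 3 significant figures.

0.429

Rate_i ∝ x_i/√M_i (Graham's law weighted by mole fraction), so the effusate composition follows n_i/√M_i.
So x_Xe in the escaping gas = (n_Xe/√M_Xe) / Σ(n_i/√M_i)
= (2.65/√131.29) / (2.65/√131.29 + 1.69/√30.07) = 0.2313/(0.2313 + 0.3082) = 0.429.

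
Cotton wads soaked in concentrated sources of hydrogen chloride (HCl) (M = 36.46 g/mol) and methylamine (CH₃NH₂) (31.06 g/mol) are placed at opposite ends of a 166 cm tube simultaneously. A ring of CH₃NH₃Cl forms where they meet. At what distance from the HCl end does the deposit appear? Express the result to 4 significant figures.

In equal time, each gas travels a distance ∝ its rate ∝ 1/√M, so d_HCl/d_CH₃NH₂ = √(M_CH₃NH₂/M_HCl) = √(31.06/36.46) = 0.9230.
With d_HCl + d_CH₃NH₂ = 166 cm, d_CH₃NH₂ = 166/(1 + 0.9230) = 86.32 cm.
d_HCl = 166 − 86.32 = 79.68 cm.

79.68 cm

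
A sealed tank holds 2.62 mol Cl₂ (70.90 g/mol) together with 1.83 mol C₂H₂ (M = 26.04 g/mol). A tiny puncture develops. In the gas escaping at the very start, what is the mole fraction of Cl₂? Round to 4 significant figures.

Rate_i ∝ x_i/√M_i (Graham's law weighted by mole fraction), so the effusate composition follows n_i/√M_i.
Mole fraction of Cl₂ in the effusate = (n_Cl₂/√M_Cl₂) / (n_Cl₂/√M_Cl₂ + n_C₂H₂/√M_C₂H₂)
= (2.62/√70.90) / (2.62/√70.90 + 1.83/√26.04) = 0.3112/(0.3112 + 0.3586) = 0.4646.

0.4646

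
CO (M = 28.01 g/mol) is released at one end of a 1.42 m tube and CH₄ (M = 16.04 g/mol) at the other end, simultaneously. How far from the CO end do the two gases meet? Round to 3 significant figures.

Distances travelled in equal time are proportional to diffusion rates, so d_CO/d_CH₄ = √(M_CH₄/M_CO) = √(16.04/28.01) = 0.7567.
With d_CO + d_CH₄ = 1.42 m, d_CH₄ = 1.42/(1 + 0.7567) = 0.8083 m.
d_CO = 1.42 − 0.8083 = 0.612 m.

0.612 m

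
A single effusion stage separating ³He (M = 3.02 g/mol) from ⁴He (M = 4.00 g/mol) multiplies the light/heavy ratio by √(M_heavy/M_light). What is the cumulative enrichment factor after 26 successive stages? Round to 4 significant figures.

38.61

Overall factor = α^26 with α = √(4.00/3.02), i.e. (4.00/3.02)^(26/2).
= 1.32450^13 = 38.61.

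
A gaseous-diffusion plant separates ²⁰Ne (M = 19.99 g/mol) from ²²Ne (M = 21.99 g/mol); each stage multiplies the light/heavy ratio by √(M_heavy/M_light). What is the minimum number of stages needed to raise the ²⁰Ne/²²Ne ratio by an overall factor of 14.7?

With α = √(21.99/19.99) per stage, ln α = ½ ln(1.10005) = 0.04768.
Need α^N ≥ 14.7 ⇒ N ≥ ln(14.7) / ln α = 2.688 / 0.04768 = 56.38.
So at least 57 stages are needed.

57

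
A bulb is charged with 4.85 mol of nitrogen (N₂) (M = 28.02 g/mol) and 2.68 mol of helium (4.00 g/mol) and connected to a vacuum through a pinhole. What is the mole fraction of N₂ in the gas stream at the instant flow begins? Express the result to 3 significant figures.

0.406

Effusion rate of each component ∝ n_i/√M_i (partial pressure × 1/√M).
Mole fraction of N₂ in the effusate = (n_N₂/√M_N₂) / (n_N₂/√M_N₂ + n_He/√M_He)
= (4.85/√28.02) / (4.85/√28.02 + 2.68/√4.00) = 0.9162/(0.9162 + 1.340) = 0.406.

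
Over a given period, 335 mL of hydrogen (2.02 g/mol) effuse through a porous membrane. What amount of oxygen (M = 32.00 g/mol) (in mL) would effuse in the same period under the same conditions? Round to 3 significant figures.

84.2 mL

Since effusion rate ∝ 1/√M, rate_O₂/rate_H₂ = √(M_H₂/M_O₂) = √(2.02/32.00) = √0.06313 = 0.2512.
So the volume for O₂ is 335 × 0.2512 = 84.2 mL.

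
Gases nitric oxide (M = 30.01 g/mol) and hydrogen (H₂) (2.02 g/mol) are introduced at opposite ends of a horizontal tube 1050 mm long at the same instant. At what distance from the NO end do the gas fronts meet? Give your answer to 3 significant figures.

216 mm

Graham's law gives d_NO/d_H₂ = rate_NO/rate_H₂ = √(M_H₂/M_NO) = √(2.02/30.01) = 0.2594.
With d_NO + d_H₂ = 1050 mm, d_H₂ = 1050/(1 + 0.2594) = 833.7 mm.
d_NO = 1050 − 833.7 = 216 mm.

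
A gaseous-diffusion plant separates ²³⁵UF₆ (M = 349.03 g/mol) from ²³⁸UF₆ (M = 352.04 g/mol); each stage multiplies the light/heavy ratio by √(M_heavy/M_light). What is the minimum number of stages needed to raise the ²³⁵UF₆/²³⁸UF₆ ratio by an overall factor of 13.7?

610

Single-stage factor α = √(352.04/349.03), so ln α = ½ ln(1.00862) = 0.004293.
Need α^N ≥ 13.7 ⇒ N ≥ ln(13.7) / ln α = 2.617 / 0.004293 = 609.62.
So at least 610 stages are needed.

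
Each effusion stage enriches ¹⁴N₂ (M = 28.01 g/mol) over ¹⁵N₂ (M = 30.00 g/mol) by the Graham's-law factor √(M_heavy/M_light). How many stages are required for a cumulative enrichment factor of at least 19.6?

87

With α = √(30.00/28.01) per stage, ln α = ½ ln(1.07105) = 0.03432.
Need α^N ≥ 19.6 ⇒ N ≥ ln(19.6) / ln α = 2.976 / 0.03432 = 86.70.
Minimum whole number of stages: N = 87.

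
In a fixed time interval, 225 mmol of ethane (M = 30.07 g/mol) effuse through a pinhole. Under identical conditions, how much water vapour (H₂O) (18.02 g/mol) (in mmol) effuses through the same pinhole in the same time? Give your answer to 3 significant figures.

291 mmol

Graham's law gives rate_H₂O/rate_C₂H₆ = √(M_C₂H₆/M_H₂O) = √(30.07/18.02) = √1.669 = 1.292.
So the amount for H₂O is 225 × 1.292 = 291 mmol.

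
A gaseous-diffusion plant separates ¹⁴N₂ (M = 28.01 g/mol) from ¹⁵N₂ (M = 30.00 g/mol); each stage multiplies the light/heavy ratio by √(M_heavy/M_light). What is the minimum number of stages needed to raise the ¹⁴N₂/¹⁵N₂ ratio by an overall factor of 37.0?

With α = √(30.00/28.01) per stage, ln α = ½ ln(1.07105) = 0.03432.
Need α^N ≥ 37.0 ⇒ N ≥ ln(37.0) / ln α = 3.611 / 0.03432 = 105.22.
So at least 106 stages are needed.

106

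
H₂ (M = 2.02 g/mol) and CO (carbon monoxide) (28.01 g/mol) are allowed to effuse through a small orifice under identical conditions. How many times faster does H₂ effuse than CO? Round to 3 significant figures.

3.72

Using Graham's law: rate_H₂/rate_CO = √(M_CO/M_H₂) = √(28.01/2.02) = √13.87 = 3.72.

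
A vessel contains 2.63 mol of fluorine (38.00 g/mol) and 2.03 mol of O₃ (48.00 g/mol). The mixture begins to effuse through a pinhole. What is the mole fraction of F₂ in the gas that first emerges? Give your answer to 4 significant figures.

0.5928

Effusion rate of each component ∝ n_i/√M_i (partial pressure × 1/√M).
x_F₂(eff) = (n_F₂/√M_F₂) / (n_F₂/√M_F₂ + n_O₃/√M_O₃)
= (2.63/√38.00) / (2.63/√38.00 + 2.03/√48.00) = 0.4266/(0.4266 + 0.2930) = 0.5928.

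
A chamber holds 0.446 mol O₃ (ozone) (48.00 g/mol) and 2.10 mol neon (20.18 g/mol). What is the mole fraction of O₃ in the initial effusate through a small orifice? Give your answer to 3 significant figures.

The effusion rate of species i is ∝ p_i/√M_i ∝ n_i/√M_i.
x_O₃(eff) = (n_O₃/√M_O₃) / (n_O₃/√M_O₃ + n_Ne/√M_Ne)
= (0.446/√48.00) / (0.446/√48.00 + 2.10/√20.18) = 0.06437/(0.06437 + 0.4675) = 0.121.

0.121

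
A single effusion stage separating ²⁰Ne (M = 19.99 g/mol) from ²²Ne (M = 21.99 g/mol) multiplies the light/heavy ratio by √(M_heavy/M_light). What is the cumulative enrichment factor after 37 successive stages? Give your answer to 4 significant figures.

After 37 stages the ratio has grown by (√(21.99/19.99))^37 = (21.99/19.99)^(37/2).
= 1.10005^(37/2) = 5.836.

5.836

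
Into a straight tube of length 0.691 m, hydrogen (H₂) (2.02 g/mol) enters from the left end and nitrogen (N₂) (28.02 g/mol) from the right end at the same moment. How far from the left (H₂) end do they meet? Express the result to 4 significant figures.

0.5447 m

In equal time, each gas travels a distance ∝ its rate ∝ 1/√M, so d_H₂/d_N₂ = √(M_N₂/M_H₂) = √(28.02/2.02) = 3.724.
With d_H₂ + d_N₂ = 0.691 m, d_N₂ = 0.691/(1 + 3.724) = 0.1463 m.
d_H₂ = 0.691 − 0.1463 = 0.5447 m.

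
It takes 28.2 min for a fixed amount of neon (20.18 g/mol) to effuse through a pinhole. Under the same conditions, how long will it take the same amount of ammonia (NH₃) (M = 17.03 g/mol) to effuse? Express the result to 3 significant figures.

25.9 min

By Graham's law, t_NH₃/t_Ne = √(M_NH₃/M_Ne) = √(17.03/20.18) = √0.8439 = 0.9186.
So the time for NH₃ is 28.2 × 0.9186 = 25.9 min.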